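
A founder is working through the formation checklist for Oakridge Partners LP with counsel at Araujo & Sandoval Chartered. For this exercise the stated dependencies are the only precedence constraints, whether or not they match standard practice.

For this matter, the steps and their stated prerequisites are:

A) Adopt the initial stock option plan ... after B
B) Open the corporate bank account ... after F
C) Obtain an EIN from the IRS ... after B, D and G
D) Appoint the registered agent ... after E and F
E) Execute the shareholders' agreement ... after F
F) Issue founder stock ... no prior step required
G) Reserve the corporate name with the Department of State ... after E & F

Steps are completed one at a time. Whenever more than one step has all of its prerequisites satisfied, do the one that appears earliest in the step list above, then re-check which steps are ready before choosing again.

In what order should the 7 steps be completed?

F B A E D G C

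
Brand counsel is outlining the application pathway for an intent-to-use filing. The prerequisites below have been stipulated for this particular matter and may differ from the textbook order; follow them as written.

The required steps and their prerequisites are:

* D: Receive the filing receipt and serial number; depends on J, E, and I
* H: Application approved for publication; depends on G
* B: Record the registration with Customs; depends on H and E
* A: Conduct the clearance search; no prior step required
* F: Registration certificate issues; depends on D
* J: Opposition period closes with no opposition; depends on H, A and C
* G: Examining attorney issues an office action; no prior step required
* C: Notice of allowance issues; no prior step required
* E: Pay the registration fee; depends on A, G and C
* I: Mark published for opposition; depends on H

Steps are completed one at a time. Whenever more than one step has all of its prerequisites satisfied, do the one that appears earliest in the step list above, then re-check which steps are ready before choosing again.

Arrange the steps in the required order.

A, G and C have no prerequisites; A is listed earlier, so A is first.
G and C are both available; G is listed earlier → G.
Now H and C have their prerequisites met. H is listed earlier, so H next.
I now also ready, so the ready set is {C, I}; C is listed earlier → C.
Ready: J, E and I. J is listed earlier → J.
Ready: E and I. E is listed earlier → E.
Now B and I have their prerequisites met. B is listed earlier, so B next.
I needed H, now all done → I.
D is the only step now ready → D.
That leaves F as the only ready step → F.

A → G → H → C → J → E → B → I → D → F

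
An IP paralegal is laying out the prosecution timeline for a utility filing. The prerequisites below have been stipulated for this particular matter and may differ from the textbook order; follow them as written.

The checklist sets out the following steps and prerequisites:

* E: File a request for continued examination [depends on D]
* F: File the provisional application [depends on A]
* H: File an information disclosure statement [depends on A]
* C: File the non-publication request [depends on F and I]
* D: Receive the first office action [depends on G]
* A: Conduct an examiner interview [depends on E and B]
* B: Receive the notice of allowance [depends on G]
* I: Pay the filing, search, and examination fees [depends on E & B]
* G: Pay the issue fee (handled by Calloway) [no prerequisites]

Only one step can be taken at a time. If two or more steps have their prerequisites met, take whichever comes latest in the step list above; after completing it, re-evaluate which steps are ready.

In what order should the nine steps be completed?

G has no prerequisites → G first.
Ready: B and D. B is listed later → B.
D needed G, now all done → D.
E is the only step now ready → E.
Now I and A have their prerequisites met. I is listed later, so I next.
Next only A has its prerequisites met → A.
H and F are both available; H is listed later → H.
That leaves F as the only ready step → F.
That leaves C as the only ready step → C.

G B D E I A H F C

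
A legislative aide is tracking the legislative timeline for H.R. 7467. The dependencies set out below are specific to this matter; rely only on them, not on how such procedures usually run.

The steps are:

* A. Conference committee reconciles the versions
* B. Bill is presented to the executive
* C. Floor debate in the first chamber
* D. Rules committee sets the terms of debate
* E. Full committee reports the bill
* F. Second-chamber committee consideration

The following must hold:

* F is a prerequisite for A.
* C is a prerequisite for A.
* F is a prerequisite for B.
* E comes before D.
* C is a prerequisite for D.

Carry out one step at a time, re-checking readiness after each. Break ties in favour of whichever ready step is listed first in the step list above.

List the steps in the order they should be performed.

C, E and F have no prerequisites; C is listed earlier, so C is first.
Ready: E and F. E is listed earlier → E.
D now also ready, so the ready set is {D, F}; D is listed earlier → D.
Next only F has its prerequisites met → F.
Ready: A and B. A is listed earlier → A.
That leaves B as the only ready step → B.

C, E, D, F, A, B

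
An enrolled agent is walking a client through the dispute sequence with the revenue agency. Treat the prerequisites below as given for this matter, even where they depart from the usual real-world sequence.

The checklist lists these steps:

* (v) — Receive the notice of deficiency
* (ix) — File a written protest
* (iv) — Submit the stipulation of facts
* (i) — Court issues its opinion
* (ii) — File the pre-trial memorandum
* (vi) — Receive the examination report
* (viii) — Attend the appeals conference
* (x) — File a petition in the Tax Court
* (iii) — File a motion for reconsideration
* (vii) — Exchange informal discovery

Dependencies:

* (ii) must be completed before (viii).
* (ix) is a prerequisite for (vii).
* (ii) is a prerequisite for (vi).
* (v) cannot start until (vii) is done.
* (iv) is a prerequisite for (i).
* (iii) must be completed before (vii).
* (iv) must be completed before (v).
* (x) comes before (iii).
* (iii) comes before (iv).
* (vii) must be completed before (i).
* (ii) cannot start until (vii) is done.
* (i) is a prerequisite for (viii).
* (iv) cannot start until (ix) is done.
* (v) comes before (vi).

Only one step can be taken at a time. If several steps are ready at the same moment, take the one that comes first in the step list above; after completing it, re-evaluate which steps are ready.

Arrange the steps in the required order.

(ix), (x), (iii), (iv), (vii), (v), (i), (ii), (vi), (viii)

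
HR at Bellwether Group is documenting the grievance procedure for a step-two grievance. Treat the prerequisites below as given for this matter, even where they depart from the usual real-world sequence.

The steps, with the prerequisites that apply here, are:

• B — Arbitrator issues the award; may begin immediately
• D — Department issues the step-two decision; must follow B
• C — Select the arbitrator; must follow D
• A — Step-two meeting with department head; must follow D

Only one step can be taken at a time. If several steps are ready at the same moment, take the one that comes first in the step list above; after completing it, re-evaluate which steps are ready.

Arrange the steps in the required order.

B, D, C, A

B has no prerequisites → B first.
D needed B, now all done → D.
Ready: C and A. C is listed earlier → C.
A is the only step now ready → A.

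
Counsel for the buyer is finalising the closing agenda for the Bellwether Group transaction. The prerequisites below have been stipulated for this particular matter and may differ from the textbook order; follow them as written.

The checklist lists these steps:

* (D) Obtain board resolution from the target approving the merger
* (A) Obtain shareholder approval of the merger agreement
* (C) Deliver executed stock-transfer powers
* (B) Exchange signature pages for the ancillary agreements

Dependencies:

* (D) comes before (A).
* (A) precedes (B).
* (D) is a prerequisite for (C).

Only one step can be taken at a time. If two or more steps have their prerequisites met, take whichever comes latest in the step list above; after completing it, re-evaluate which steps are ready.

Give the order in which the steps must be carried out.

(D), (C), (A), (B)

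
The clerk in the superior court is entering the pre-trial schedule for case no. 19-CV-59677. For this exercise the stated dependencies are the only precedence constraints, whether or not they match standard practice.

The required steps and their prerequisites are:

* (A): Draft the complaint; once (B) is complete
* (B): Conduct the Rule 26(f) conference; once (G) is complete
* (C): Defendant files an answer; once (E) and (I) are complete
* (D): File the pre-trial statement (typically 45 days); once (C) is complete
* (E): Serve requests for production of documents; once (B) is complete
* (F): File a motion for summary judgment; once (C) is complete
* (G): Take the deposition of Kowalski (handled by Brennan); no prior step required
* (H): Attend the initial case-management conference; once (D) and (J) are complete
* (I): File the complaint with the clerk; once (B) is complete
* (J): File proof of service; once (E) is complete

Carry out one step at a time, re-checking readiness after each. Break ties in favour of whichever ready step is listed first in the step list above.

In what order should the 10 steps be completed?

Only (G) has no prerequisites, so it is first.
That leaves (B) as the only ready step → (B).
Ready: (A), (E) and (I). (A) is listed earlier → (A).
(E) and (I) are both available; (E) is listed earlier → (E).
Ready: (I) and (J). (I) is listed earlier → (I).
Now (C) and (J) have their prerequisites met. (C) is listed earlier, so (C) next.
(D), (F) and (J) are all available; (D) is listed earlier → (D).
Now (F) and (J) have their prerequisites met. (F) is listed earlier, so (F) next.
(J) is the only step now ready → (J).
(H) is the only step now ready → (H).

(G) → (B) → (A) → (E) → (I) → (C) → (D) → (F) → (J) → (H)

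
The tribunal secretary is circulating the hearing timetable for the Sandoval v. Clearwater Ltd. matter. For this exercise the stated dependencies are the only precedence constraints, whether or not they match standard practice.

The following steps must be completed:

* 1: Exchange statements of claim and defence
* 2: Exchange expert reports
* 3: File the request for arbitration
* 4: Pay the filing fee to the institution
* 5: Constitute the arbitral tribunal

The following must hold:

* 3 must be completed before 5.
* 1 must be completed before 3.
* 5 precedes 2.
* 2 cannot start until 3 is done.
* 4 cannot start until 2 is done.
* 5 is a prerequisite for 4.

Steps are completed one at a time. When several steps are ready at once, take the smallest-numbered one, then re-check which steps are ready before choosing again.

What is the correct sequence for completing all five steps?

1, 3, 5, 2, 4

1 has no prerequisites → 1 first.
3 is the only step now ready → 3.
5 needed 3, now all done → 5.
That leaves 2 as the only ready step → 2.
4 is the only step now ready → 4.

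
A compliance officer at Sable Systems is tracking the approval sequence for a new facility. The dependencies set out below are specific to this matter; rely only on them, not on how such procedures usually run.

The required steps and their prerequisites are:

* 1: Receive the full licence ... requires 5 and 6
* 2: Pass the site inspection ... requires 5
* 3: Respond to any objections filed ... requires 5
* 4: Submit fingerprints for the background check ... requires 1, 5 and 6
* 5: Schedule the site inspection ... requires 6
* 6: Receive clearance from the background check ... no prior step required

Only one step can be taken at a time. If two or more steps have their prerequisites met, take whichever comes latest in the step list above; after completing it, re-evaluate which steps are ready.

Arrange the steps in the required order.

6 has no prerequisites → 6 first.
Next only 5 has its prerequisites met → 5.
3, 2 and 1 are all available; 3 is listed later → 3.
2 and 1 are both available; 2 is listed later → 2.
1 needed 6 and 5, now all done → 1.
Next only 4 has its prerequisites met → 4.

6, 5, 3, 2, 1, 4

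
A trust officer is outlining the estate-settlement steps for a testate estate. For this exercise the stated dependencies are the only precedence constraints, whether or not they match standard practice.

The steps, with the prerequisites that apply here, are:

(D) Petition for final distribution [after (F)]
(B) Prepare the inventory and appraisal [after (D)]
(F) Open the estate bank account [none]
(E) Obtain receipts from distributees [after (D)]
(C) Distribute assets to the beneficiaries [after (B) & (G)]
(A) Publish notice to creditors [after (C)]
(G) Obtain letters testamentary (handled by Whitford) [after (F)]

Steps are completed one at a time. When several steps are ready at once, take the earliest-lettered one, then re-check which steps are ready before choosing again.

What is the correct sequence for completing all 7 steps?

(F), (D), (B), (E), (G), (C), (A)

Only (F) has no prerequisites, so it is first.
Ready: (D) and (G). (D) has the earlier label → (D).
(B) and (E) now also ready, so the ready set is {(B), (E), (G)}; (B) has the earlier label → (B).
(E) and (G) are both available; (E) has the earlier label → (E).
(G) needed (F), now all done → (G).
Next only (C) has its prerequisites met → (C).
(A) needed (C), now all done → (A).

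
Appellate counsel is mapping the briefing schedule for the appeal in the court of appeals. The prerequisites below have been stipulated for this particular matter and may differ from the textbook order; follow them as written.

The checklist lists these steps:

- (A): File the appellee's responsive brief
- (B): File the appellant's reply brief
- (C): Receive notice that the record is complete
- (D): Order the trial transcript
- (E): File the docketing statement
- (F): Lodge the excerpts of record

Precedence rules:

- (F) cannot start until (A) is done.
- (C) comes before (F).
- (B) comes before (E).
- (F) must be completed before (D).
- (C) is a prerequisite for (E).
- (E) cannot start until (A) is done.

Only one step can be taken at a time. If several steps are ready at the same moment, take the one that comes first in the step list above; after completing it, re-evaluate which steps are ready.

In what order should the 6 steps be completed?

Nothing is required for (A), (B) and (C). (A) is listed earlier → (A) first.
(B) and (C) are both available; (B) is listed earlier → (B).
Next only (C) has its prerequisites met → (C).
Now (E) and (F) have their prerequisites met. (E) is listed earlier, so (E) next.
(F) is the only step now ready → (F).
That leaves (D) as the only ready step → (D).

(A), (B), (C), (E), (F), (D)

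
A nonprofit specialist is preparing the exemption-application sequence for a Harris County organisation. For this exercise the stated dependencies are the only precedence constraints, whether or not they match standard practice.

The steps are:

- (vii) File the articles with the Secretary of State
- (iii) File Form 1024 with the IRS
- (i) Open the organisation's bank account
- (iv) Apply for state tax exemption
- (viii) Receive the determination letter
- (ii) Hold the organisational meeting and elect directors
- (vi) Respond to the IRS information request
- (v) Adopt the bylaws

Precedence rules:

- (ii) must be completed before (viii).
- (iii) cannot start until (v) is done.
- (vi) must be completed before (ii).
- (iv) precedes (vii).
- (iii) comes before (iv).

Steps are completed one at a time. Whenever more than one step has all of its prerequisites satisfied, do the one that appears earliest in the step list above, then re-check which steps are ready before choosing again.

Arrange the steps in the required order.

(i), (vi), (ii), (viii), (v), (iii), (iv), (vii)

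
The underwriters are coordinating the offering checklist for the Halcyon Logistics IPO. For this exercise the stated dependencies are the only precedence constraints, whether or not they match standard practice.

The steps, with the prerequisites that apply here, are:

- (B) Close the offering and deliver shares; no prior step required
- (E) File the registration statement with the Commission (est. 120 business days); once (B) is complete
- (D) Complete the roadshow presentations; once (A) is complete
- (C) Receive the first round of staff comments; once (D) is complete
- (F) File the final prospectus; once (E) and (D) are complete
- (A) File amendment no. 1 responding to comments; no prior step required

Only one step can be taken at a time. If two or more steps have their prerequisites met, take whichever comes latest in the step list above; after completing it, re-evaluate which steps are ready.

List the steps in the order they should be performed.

(A) (D) (C) (B) (E) (F)

(A) and (B) have no prerequisites; (A) is listed later, so (A) is first.
(D) and (B) are both available; (D) is listed later → (D).
(C) now also ready, so the ready set is {(C), (B)}; (C) is listed later → (C).
That leaves (B) as the only ready step → (B).
(E) is the only step now ready → (E).
(F) needed (D) and (E), now all done → (F).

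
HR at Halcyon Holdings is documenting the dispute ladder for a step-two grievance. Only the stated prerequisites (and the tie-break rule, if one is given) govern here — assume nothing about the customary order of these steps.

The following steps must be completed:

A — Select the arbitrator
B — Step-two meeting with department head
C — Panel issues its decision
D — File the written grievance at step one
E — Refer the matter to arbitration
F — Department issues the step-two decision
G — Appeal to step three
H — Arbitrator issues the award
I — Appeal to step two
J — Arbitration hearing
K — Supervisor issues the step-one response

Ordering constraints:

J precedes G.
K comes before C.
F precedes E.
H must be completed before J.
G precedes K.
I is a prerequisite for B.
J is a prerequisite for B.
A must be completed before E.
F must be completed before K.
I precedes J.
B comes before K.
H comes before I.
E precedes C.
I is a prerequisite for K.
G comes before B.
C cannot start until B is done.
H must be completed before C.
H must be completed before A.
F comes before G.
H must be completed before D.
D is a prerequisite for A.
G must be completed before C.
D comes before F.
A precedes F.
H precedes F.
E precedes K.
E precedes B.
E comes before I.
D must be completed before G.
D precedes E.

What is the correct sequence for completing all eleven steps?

H, D, A, F, E, I, J, G, B, K, C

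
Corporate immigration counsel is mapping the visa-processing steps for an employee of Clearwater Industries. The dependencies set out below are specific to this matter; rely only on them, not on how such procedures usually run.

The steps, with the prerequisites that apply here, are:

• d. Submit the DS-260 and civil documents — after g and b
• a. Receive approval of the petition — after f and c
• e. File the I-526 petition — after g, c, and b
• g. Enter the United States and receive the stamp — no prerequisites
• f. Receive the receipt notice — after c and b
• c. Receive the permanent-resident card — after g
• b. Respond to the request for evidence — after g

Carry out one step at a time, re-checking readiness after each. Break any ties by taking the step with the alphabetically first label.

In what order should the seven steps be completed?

Only g has no prerequisites, so it is first.
Now b and c have their prerequisites met. b has the earlier label, so b next.
d now also ready, so the ready set is {c, d}; c has the earlier label → c.
Ready: d, e and f. d has the earlier label → d.
Now e and f have their prerequisites met. e has the earlier label, so e next.
f is the only step now ready → f.
a needed c and f, now all done → a.

g, b, c, d, e, f, a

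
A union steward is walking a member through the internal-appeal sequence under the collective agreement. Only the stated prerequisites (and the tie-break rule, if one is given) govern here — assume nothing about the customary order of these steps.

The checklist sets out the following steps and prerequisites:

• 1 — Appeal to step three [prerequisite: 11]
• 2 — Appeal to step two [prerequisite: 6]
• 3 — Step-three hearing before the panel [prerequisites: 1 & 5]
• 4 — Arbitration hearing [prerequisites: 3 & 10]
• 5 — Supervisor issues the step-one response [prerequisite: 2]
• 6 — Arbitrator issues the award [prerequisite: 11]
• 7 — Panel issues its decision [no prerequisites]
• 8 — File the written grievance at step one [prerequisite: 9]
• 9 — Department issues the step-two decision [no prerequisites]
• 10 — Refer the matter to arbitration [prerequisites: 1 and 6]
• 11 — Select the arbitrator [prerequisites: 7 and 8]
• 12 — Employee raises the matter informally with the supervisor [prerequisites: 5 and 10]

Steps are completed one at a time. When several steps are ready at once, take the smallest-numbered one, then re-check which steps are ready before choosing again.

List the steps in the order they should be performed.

7, 9, 8, 11, 1, 6, 2, 5, 3, 10, 4, 12

Nothing is required for 7 and 9. 7 has the earlier label → 7 first.
9 is the only step now ready → 9.
Next only 8 has its prerequisites met → 8.
11 needed 7 and 8, now all done → 11.
Now 1 and 6 have their prerequisites met. 1 has the earlier label, so 1 next.
6 needed 11, now all done → 6.
Ready: 2 and 10. 2 has the earlier label → 2.
Ready: 5 and 10. 5 has the earlier label → 5.
3 now also ready, so the ready set is {3, 10}; 3 has the earlier label → 3.
That leaves 10 as the only ready step → 10.
Ready: 4 and 12. 4 has the earlier label → 4.
That leaves 12 as the only ready step → 12.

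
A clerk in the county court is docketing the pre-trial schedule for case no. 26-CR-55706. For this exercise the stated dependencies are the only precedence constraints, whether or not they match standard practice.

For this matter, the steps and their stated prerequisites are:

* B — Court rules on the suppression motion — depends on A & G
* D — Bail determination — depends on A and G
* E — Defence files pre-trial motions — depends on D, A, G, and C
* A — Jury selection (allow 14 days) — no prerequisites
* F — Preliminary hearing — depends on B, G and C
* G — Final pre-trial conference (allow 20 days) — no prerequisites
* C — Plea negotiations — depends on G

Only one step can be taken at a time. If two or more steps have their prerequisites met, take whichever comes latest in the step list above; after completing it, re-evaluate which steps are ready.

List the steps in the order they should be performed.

G and A have no prerequisites; G is listed later, so G is first.
Ready: C and A. C is listed later → C.
Next only A has its prerequisites met → A.
D and B are both available; D is listed later → D.
Now E and B have their prerequisites met. E is listed later, so E next.
Next only B has its prerequisites met → B.
F needed C, G and B, now all done → F.

G → C → A → D → E → B → F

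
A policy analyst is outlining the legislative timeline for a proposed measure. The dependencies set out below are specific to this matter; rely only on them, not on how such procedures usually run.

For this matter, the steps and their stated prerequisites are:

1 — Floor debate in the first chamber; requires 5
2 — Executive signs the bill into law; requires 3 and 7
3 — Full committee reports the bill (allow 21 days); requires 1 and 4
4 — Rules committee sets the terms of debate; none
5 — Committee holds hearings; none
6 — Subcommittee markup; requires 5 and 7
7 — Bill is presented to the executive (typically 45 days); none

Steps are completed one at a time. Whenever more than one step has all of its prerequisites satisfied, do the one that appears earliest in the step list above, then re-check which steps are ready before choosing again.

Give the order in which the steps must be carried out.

4, 5, 1, 3, 7, 2, 6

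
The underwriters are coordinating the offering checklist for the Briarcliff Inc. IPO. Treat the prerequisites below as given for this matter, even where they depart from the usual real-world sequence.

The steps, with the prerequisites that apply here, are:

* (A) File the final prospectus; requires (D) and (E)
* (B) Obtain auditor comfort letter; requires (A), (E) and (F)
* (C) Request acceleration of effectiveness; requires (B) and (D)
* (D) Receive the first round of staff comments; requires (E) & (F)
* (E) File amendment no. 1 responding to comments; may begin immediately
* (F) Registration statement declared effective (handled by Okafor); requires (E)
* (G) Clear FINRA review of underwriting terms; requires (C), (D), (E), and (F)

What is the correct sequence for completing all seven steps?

Only (E) has no prerequisites, so it is first.
Next only (F) has its prerequisites met → (F).
(D) needed (E) and (F), now all done → (D).
(A) is the only step now ready → (A).
(B) is the only step now ready → (B).
Next only (C) has its prerequisites met → (C).
(G) needed (C), (D), (E) and (F), now all done → (G).

(E) (F) (D) (A) (B) (C) (G)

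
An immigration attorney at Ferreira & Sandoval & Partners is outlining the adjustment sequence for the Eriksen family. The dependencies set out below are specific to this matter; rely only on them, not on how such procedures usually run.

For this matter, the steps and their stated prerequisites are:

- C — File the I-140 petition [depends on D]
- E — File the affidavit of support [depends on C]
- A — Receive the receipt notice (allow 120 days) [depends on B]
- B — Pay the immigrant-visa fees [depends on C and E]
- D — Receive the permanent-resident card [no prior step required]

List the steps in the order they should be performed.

D, C, E, B, A

D is the only step with nothing outstanding, so it goes first.
C needed D, now all done → C.
E needed C, now all done → E.
B needed C and E, now all done → B.
A needed B, now all done → A.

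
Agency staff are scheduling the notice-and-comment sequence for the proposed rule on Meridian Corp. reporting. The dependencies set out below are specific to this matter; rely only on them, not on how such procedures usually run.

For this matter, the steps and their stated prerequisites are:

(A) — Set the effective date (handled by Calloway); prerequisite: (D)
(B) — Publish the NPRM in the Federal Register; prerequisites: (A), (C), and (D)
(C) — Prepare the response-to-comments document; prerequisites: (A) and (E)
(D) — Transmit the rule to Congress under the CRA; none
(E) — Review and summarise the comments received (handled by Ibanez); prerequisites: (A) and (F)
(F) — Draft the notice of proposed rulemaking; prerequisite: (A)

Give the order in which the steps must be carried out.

Only (D) has no prerequisites, so it is first.
(A) needed (D), now all done → (A).
(F) needed (A), now all done → (F).
That leaves (E) as the only ready step → (E).
(C) needed (A) and (E), now all done → (C).
(B) needed (A), (C) and (D), now all done → (B).

(D) → (A) → (F) → (E) → (C) → (B)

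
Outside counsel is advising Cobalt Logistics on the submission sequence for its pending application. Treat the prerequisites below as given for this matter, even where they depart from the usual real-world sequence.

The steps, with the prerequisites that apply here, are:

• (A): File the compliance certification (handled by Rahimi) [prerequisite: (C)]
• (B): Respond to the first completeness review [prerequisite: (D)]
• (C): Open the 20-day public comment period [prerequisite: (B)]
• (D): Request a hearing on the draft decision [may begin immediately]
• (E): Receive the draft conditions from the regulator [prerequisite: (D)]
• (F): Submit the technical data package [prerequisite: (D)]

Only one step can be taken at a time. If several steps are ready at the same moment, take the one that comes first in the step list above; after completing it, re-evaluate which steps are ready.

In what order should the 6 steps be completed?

(D) is the only step with nothing outstanding, so it goes first.
(B), (E) and (F) are all available; (B) is listed earlier → (B).
(C) now also ready, so the ready set is {(C), (E), (F)}; (C) is listed earlier → (C).
(A) now also ready, so the ready set is {(A), (E), (F)}; (A) is listed earlier → (A).
Ready: (E) and (F). (E) is listed earlier → (E).
Next only (F) has its prerequisites met → (F).

(D), (B), (C), (A), (E), (F)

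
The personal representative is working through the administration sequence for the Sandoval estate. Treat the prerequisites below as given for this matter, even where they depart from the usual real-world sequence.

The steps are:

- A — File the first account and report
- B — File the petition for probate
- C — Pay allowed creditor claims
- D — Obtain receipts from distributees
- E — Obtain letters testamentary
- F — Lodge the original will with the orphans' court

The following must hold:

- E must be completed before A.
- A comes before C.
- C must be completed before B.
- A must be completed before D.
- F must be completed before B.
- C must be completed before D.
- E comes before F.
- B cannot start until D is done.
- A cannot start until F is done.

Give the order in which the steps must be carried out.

E, F, A, C, D, B

E has no prerequisites → E first.
That leaves F as the only ready step → F.
A is the only step now ready → A.
C needed A, now all done → C.
D needed A and C, now all done → D.
B needed C, D and F, now all done → B.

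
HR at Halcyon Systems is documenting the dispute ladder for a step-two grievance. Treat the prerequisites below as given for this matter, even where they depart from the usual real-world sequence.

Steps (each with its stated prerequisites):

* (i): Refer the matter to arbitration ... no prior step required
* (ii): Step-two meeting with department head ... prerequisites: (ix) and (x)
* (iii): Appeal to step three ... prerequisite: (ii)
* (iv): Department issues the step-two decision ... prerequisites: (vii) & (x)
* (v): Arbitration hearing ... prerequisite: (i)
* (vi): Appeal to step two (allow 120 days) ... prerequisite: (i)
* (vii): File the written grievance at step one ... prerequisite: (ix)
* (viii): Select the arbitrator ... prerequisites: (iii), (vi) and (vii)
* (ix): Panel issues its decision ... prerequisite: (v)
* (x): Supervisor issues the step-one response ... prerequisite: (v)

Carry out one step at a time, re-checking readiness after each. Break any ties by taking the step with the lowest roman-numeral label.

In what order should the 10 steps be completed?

(i) has no prerequisites → (i) first.
Ready: (v) and (vi). (v) has the earlier label → (v).
(ix) and (x) now also ready, so the ready set is {(vi), (ix), (x)}; (vi) has the earlier label → (vi).
(ix) and (x) are both available; (ix) has the earlier label → (ix).
(vii) now also ready, so the ready set is {(vii), (x)}; (vii) has the earlier label → (vii).
Next only (x) has its prerequisites met → (x).
Ready: (ii) and (iv). (ii) has the earlier label → (ii).
Now (iii) and (iv) have their prerequisites met. (iii) has the earlier label, so (iii) next.
(viii) now also ready, so the ready set is {(iv), (viii)}; (iv) has the earlier label → (iv).
(viii) needed (iii), (vi) and (vii), now all done → (viii).

(i) → (v) → (vi) → (ix) → (vii) → (x) → (ii) → (iii) → (iv) → (viii)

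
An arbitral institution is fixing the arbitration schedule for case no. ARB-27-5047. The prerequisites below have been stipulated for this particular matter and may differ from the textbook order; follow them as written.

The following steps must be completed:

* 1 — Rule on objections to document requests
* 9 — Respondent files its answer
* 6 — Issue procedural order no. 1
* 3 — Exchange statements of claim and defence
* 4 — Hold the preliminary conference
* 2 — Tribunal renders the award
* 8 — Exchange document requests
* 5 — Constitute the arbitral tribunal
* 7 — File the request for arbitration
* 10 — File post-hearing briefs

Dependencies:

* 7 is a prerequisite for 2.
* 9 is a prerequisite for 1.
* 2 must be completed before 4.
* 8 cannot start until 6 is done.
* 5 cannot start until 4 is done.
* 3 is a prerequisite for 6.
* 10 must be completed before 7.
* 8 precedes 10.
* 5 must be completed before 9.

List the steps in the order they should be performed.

3 6 8 10 7 2 4 5 9 1

Only 3 has no prerequisites, so it is first.
Next only 6 has its prerequisites met → 6.
8 is the only step now ready → 8.
Next only 10 has its prerequisites met → 10.
7 needed 10, now all done → 7.
That leaves 2 as the only ready step → 2.
4 needed 2, now all done → 4.
5 needed 4, now all done → 5.
9 needed 5, now all done → 9.
Next only 1 has its prerequisites met → 1.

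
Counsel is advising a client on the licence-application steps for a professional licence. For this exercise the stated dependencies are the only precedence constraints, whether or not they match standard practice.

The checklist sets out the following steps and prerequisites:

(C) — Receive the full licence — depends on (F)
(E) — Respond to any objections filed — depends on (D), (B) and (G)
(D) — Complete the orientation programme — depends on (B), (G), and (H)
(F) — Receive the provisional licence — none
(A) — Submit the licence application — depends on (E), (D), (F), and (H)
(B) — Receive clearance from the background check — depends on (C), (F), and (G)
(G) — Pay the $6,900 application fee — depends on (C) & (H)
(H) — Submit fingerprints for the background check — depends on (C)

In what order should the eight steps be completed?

Only (F) has no prerequisites, so it is first.
(C) needed (F), now all done → (C).
(H) is the only step now ready → (H).
(G) is the only step now ready → (G).
That leaves (B) as the only ready step → (B).
Next only (D) has its prerequisites met → (D).
(E) needed (D), (B) and (G), now all done → (E).
(A) needed (E), (D), (F) and (H), now all done → (A).

(F), (C), (H), (G), (B), (D), (E), (A)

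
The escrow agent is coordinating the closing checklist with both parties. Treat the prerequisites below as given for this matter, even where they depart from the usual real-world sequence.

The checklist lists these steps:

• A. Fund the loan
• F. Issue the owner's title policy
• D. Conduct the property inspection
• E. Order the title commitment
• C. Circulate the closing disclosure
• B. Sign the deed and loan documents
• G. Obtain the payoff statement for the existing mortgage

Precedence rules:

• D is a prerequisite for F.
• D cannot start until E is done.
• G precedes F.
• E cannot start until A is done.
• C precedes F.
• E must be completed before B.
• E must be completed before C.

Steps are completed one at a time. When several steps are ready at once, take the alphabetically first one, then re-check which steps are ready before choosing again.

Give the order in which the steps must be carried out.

A, E, B, C, D, G, F

Nothing is required for A and G. A has the earlier label → A first.
E now also ready, so the ready set is {E, G}; E has the earlier label → E.
B, C and D now also ready, so the ready set is {B, C, D, G}; B has the earlier label → B.
Now C, D and G have their prerequisites met. C has the earlier label, so C next.
D and G are both available; D has the earlier label → D.
Next only G has its prerequisites met → G.
Next only F has its prerequisites met → F.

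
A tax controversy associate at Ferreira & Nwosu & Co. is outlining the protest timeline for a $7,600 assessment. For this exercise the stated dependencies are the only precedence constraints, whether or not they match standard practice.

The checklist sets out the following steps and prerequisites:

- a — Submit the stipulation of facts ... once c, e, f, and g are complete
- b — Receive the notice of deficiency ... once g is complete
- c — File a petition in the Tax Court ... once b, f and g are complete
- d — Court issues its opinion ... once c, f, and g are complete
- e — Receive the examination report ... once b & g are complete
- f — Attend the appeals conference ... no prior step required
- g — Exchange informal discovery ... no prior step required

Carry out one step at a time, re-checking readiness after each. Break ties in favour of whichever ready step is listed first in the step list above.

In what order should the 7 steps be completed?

f g b c d e a

Nothing is required for f and g. f is listed earlier → f first.
That leaves g as the only ready step → g.
b needed g, now all done → b.
Ready: c and e. c is listed earlier → c.
d now also ready, so the ready set is {d, e}; d is listed earlier → d.
Next only e has its prerequisites met → e.
That leaves a as the only ready step → a.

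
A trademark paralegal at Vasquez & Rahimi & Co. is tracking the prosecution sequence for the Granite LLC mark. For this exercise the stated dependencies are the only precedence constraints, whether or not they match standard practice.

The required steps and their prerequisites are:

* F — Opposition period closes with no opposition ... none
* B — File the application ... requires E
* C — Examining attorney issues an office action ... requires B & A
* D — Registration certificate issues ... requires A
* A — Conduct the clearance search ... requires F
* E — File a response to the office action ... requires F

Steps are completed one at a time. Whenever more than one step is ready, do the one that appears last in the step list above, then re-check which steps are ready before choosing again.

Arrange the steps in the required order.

F is the only step with nothing outstanding, so it goes first.
Ready: E and A. E is listed later → E.
Ready: A and B. A is listed later → A.
D and B are both available; D is listed later → D.
B needed E, now all done → B.
C is the only step now ready → C.

F, E, A, D, B, C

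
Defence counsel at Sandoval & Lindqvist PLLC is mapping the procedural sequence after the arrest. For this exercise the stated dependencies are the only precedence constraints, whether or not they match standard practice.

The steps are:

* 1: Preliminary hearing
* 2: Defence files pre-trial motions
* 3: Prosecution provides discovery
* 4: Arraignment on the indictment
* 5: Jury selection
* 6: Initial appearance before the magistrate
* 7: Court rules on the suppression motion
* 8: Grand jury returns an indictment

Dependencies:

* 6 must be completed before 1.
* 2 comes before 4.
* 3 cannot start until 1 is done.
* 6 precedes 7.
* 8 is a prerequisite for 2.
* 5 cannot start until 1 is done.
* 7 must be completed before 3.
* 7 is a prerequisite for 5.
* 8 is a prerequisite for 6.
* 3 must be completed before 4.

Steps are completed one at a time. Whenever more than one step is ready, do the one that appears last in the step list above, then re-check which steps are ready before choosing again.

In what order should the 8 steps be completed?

8, 6, 7, 2, 1, 5, 3, 4

8 is the only step with nothing outstanding, so it goes first.
6 and 2 are both available; 6 is listed later → 6.
Ready: 7, 2 and 1. 7 is listed later → 7.
Ready: 2 and 1. 2 is listed later → 2.
1 needed 6, now all done → 1.
5 and 3 are both available; 5 is listed later → 5.
3 needed 7 and 1, now all done → 3.
That leaves 4 as the only ready step → 4.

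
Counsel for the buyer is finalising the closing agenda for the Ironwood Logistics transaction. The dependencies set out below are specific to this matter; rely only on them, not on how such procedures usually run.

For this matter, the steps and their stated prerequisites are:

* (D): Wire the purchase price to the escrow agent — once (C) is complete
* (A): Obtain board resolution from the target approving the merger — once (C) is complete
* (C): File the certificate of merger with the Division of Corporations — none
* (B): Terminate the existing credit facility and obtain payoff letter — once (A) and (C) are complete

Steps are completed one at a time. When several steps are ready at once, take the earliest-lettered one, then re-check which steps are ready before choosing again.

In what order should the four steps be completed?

Only (C) has no prerequisites, so it is first.
Ready: (A) and (D). (A) has the earlier label → (A).
Now (B) and (D) have their prerequisites met. (B) has the earlier label, so (B) next.
(D) is the only step now ready → (D).

(C), (A), (B), (D)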